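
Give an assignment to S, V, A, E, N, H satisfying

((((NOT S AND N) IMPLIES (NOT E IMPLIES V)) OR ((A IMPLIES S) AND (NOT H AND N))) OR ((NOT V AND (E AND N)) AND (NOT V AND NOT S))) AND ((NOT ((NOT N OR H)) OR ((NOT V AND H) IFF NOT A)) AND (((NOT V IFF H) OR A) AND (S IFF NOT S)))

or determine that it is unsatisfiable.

No satisfying assignment exists.

The conjunct S IFF NOT S is unsatisfiable on its own:
  S=F: evaluates to False.
  S=T: evaluates to False.
So the whole conjunction is unsatisfiable.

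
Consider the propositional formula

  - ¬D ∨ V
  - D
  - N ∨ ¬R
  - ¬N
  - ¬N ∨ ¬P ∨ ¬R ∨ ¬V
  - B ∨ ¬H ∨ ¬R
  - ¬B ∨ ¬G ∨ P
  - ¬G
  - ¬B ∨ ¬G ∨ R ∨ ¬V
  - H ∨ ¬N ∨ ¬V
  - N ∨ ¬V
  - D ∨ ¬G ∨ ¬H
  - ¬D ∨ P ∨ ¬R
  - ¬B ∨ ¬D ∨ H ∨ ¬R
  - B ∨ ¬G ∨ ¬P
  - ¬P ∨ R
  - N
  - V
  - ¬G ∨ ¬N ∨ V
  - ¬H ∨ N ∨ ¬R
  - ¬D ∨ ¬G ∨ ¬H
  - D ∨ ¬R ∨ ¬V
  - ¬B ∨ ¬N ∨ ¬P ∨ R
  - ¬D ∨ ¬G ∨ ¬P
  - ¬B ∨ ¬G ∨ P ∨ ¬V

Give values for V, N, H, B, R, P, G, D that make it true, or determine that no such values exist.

Case N = True:
  Clause (¬N) is falsified — contradiction.
Case N = False:
  Clause (N) is falsified — contradiction.
Both cases fail, so the formula is unsatisfiable.

No satisfying assignment exists.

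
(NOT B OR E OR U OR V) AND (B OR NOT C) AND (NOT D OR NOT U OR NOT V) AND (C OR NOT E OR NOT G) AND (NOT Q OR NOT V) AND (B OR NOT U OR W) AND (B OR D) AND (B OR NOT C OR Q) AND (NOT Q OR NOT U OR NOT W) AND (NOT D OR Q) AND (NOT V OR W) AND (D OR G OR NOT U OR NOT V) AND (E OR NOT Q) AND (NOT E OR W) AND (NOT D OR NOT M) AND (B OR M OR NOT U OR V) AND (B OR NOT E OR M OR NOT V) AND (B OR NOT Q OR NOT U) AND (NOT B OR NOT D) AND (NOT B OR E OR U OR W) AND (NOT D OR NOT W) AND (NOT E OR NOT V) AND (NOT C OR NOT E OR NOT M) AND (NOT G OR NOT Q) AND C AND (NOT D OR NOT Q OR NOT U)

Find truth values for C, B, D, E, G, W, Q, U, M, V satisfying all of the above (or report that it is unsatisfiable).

Unit clause (C) forces C = True.
In (B OR NOT C) only B is left, so B = True.
In (NOT B OR NOT D) only NOT D is left, so D = False.
Set E = True.
  then (NOT E OR W) forces W = True.
  then (NOT E OR NOT V) forces V = False.
  then (NOT C OR NOT E OR NOT M) forces M = False.
Set G = True.
  then (NOT G OR NOT Q) forces Q = False.
Set U = False.
All clauses satisfied.

C: True, B: True, D: False, E: True, G: True, W: True, Q: False, U: False, M: False, V: False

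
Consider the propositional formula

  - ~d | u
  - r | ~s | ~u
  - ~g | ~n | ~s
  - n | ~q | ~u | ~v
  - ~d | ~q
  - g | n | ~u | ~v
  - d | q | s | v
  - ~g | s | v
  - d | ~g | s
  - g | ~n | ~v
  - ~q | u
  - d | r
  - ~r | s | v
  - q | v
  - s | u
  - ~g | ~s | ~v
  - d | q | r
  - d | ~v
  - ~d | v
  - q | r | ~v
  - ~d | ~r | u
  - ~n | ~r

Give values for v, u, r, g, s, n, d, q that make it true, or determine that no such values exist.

v: False, u: True, r: True, g: True, s: True, n: False, d: False, q: True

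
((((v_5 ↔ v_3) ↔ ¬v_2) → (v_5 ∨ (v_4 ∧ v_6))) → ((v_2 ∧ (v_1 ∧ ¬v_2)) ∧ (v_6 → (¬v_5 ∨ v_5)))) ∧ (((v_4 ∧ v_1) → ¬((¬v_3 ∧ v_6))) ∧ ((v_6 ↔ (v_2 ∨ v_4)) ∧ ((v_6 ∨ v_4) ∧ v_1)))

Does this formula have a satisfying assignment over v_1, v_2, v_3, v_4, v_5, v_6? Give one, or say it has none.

v_1=T, v_2=T, v_3=T, v_4=F, v_5=F, v_6=T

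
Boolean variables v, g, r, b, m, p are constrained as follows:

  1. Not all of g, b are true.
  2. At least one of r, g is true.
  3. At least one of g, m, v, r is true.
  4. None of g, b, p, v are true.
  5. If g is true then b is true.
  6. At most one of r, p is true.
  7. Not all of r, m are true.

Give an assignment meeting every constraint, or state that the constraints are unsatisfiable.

v: False, g: False, r: True, b: False, m: False, p: False

  (1) {g, b}: 0/2 true — not all ✓
  (2) {r, g}: 1 true — at least one ✓
  (3) {g, m, v, r}: 1 true — at least one ✓
  (4) {g, b, p, v}: 0 true — none ✓
  (5) g=F ⇒ b: vacuous ✓
  (6) {r, p}: 1 true — at most one ✓
  (7) {r, m}: 1/2 true — not all ✓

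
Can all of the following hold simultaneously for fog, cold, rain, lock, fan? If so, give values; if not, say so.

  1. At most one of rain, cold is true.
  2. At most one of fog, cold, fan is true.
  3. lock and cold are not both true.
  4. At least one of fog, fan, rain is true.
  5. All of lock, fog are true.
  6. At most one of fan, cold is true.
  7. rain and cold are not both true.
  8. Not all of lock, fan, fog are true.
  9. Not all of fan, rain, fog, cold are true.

fog=T; cold=F; rain=T; lock=T; fan=F

  (1) {rain, cold}: 1 true — at most one ✓
  (2) {fog, cold, fan}: 1 true — at most one ✓
  (3) lock=T, cold=F — not both ✓
  (4) {fog, fan, rain}: 2 true — at least one ✓
  (5) {lock, fog}: all 2 true ✓
  (6) {fan, cold}: 0 true — at most one ✓
  (7) rain=T, cold=F — not both ✓
  (8) {lock, fan, fog}: 2/3 true — not all ✓
  (9) {fan, rain, fog, cold}: 2/4 true — not all ✓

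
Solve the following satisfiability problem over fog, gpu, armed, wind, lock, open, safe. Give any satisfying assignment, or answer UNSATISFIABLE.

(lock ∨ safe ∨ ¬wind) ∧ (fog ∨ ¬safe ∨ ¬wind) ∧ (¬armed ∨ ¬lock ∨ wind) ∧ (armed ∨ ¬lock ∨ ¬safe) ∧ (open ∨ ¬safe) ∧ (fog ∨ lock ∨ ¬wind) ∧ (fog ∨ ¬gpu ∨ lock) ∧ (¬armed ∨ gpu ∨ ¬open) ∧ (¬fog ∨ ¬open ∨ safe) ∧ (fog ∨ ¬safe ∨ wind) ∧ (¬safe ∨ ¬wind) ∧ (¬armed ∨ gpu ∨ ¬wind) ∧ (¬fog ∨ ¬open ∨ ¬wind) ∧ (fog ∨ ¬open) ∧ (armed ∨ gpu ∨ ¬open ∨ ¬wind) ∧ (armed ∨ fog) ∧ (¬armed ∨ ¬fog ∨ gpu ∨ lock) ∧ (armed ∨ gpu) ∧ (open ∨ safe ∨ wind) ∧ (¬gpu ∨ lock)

fog=T, gpu=T, armed=T, wind=T, lock=T, open=F, safe=F

Set fog = True.
Try gpu = False:
  (armed ∨ gpu) forces armed = True.
  (¬armed ∨ gpu ∨ ¬open) forces open = False.
  (open ∨ ¬safe) forces safe = False.
  (¬armed ∨ gpu ∨ ¬wind) forces wind = False.
  clause (open ∨ safe ∨ wind) is falsified — backtrack.
So gpu = True.
  then (¬gpu ∨ lock) forces lock = True.
Set armed = True.
  then (¬armed ∨ ¬lock ∨ wind) forces wind = True.
  then (¬safe ∨ ¬wind) forces safe = False.
  then (¬fog ∨ ¬open ∨ ¬wind) forces open = False.
All clauses satisfied.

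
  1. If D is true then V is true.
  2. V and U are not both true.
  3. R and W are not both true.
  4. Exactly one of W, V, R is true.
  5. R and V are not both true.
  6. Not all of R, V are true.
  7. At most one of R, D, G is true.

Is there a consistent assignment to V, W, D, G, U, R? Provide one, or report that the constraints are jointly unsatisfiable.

V: True; W: False; D: False; G: False; U: False; R: False

  (1) D=F ⇒ V: vacuous ✓
  (2) V=T, U=F — not both ✓
  (3) R=F, W=F — not both ✓
  (4) {W, V, R}: 1 true — exactly one ✓
  (5) R=F, V=T — not both ✓
  (6) {R, V}: 1/2 true — not all ✓
  (7) {R, D, G}: 0 true — at most one ✓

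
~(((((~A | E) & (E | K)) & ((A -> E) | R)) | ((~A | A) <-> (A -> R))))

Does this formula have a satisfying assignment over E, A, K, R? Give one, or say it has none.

E = False; A = True; K = False; R = False

  ~(((((~A | E) & (E | K)) & ((A -> E) | R)) | ((~A | A) <-> (A -> R)))) = True
    (((~A | E) & (E | K)) & ((A -> E) | R)) | ((~A | A) <-> (A -> R)) = False
      ((~A | E) & (E | K)) & ((A -> E) | R) = False
        (~A | E) & (E | K) = False
          ~A | E = False
            ~A = False
          E | K = False
        (A -> E) | R = False
          A -> E = False
      (~A | A) <-> (A -> R) = False
        ~A | A = True
          ~A = False
        A -> R = False
The formula evaluates to True.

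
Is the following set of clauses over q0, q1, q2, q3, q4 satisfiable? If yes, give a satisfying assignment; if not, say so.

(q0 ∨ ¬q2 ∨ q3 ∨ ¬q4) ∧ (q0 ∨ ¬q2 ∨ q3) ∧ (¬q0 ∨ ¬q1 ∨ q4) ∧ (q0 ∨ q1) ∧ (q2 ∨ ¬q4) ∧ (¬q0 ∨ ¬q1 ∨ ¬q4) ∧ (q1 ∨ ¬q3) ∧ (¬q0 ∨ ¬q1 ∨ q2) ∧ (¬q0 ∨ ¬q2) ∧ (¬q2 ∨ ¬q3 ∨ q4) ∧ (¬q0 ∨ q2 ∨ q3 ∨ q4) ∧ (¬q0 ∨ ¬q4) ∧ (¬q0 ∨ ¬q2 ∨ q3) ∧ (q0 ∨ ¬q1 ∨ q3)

q0=F; q1=T; q2=T; q3=T; q4=T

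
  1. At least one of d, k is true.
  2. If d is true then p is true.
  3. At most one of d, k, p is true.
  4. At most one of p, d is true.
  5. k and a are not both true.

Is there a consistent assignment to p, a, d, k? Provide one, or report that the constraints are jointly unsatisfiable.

p: False, a: False, d: False, k: True

  (1) {d, k}: 1 true — at least one ✓
  (2) d=F ⇒ p: vacuous ✓
  (3) {d, k, p}: 1 true — at most one ✓
  (4) {p, d}: 0 true — at most one ✓
  (5) k=T, a=F — not both ✓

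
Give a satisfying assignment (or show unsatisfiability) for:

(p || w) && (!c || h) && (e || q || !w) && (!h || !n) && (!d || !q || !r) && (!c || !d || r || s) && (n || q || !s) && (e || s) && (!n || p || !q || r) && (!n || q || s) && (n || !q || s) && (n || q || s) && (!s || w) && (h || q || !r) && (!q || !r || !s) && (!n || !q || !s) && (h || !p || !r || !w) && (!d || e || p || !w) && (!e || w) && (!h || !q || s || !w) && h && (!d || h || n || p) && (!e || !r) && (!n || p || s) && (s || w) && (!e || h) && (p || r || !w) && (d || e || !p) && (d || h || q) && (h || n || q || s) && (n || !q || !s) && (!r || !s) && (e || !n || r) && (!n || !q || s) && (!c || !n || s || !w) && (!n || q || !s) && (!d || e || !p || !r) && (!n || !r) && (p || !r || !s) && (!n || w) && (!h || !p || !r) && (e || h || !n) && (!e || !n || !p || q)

Case q = True:
  (h) forces h = True.
  (!h || !n) forces n = False.
  (n || !q || s) forces s = True.
  Clause (n || !q || !s) is falsified — contradiction.
Case q = False:
  (h) forces h = True.
  (!h || !n) forces n = False.
  (n || q || !s) forces s = False.
  Clause (n || q || s) is falsified — contradiction.
Both cases fail, so the formula is unsatisfiable.

UNSATISFIABLE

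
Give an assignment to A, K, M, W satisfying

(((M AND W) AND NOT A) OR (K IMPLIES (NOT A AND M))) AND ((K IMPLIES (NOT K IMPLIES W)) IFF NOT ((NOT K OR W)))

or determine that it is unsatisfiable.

A = False; K = True; M = True; W = False

  ((M AND W) AND NOT A) OR (K IMPLIES (NOT A AND M)) = True
    (M AND W) AND NOT A = False
      M AND W = False
      NOT A = True
    K IMPLIES (NOT A AND M) = True
      NOT A AND M = True
        NOT A = True
  (K IMPLIES (NOT K IMPLIES W)) IFF NOT ((NOT K OR W)) = True
    K IMPLIES (NOT K IMPLIES W) = True
      NOT K IMPLIES W = True
        NOT K = False
    NOT ((NOT K OR W)) = True
      NOT K OR W = False
        NOT K = False
Both conjuncts True, so the formula holds.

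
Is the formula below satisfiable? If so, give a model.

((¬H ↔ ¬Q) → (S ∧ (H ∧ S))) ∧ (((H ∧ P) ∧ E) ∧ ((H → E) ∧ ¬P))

Case P = True: the conjunct ¬P is False.
Case P = False: the conjunct P is False.
Both cases fail — unsatisfiable.

No satisfying assignment exists.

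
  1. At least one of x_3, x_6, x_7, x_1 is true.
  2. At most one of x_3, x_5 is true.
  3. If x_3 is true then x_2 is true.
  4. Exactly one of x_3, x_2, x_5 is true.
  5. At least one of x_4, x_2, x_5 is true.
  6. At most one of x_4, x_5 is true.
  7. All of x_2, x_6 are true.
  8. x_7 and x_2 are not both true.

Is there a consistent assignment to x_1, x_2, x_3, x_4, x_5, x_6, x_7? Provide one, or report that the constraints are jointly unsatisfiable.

x_1 = True, x_2 = True, x_3 = False, x_4 = False, x_5 = False, x_6 = True, x_7 = False

  (1) {x_3, x_6, x_7, x_1}: 2 true — at least one ✓
  (2) {x_3, x_5}: 0 true — at most one ✓
  (3) x_3=F ⇒ x_2: vacuous ✓
  (4) {x_3, x_2, x_5}: 1 true — exactly one ✓
  (5) {x_4, x_2, x_5}: 1 true — at least one ✓
  (6) {x_4, x_5}: 0 true — at most one ✓
  (7) {x_2, x_6}: all 2 true ✓
  (8) x_7=F, x_2=T — not both ✓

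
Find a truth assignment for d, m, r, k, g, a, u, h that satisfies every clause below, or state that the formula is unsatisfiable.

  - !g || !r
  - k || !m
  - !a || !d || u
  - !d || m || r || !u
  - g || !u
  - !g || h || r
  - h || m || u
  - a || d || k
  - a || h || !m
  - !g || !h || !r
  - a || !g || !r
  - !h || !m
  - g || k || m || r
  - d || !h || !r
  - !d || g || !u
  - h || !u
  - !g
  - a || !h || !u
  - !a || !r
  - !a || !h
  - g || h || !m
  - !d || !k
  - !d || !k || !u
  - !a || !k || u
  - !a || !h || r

d = True; m = False; r = True; k = False; g = False; a = False; u = False; h = True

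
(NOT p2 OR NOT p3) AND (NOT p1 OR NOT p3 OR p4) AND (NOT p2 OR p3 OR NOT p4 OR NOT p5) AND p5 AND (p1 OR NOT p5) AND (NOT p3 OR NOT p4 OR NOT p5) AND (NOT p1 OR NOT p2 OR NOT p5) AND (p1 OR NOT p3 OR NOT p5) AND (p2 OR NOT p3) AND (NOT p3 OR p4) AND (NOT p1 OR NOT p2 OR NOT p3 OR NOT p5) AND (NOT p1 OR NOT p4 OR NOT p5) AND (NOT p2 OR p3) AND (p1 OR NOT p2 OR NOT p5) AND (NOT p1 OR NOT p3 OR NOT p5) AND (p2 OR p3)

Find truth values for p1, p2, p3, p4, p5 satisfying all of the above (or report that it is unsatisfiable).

The formula is unsatisfiable.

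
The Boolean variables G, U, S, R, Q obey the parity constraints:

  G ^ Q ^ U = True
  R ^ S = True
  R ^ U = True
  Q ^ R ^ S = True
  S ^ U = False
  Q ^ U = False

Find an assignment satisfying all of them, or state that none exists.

G=T, U=F, S=F, R=T, Q=F

G ^ Q ^ U = T ^ F ^ F = True ✓
R ^ S = T ^ F = True ✓
R ^ U = T ^ F = True ✓
Q ^ R ^ S = F ^ T ^ F = True ✓
S ^ U = F ^ F = False ✓
Q ^ U = F ^ F = False ✓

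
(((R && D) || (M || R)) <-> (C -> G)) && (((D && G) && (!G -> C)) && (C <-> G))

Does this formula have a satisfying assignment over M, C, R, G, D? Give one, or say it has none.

M = True, C = True, R = True, G = True, D = True

  ((R && D) || (M || R)) <-> (C -> G) = True
    (R && D) || (M || R) = True
      R && D = True
      M || R = True
    C -> G = True
  ((D && G) && (!G -> C)) && (C <-> G) = True
    (D && G) && (!G -> C) = True
      D && G = True
      !G -> C = True
        !G = False
    C <-> G = True
Both conjuncts True, so the formula holds.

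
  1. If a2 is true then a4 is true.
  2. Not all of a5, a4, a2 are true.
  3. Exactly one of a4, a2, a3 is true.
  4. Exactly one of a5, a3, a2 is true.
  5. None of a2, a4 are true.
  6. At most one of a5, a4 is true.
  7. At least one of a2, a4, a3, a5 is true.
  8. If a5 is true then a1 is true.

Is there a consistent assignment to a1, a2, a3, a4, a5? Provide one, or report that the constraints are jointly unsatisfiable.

a1=F, a2=F, a3=T, a4=F, a5=F

  (1) a2=F ⇒ a4: vacuous ✓
  (2) {a5, a4, a2}: 0/3 true — not all ✓
  (3) {a4, a2, a3}: 1 true — exactly one ✓
  (4) {a5, a3, a2}: 1 true — exactly one ✓
  (5) {a2, a4}: 0 true — none ✓
  (6) {a5, a4}: 0 true — at most one ✓
  (7) {a2, a4, a3, a5}: 1 true — at least one ✓
  (8) a5=F ⇒ a1: vacuous ✓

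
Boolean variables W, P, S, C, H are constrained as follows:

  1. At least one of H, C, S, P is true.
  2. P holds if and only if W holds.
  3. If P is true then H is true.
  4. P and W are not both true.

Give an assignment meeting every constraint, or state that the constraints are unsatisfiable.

W: False, P: False, S: True, C: True, H: False

  (1) {H, C, S, P}: 2 true — at least one ✓
  (2) P=F, W=F — same ✓
  (3) P=F ⇒ H: vacuous ✓
  (4) P=F, W=F — not both ✓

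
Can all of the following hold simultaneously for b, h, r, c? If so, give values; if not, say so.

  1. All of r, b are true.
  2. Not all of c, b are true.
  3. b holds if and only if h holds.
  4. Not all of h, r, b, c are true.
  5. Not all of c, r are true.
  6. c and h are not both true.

b = True; h = True; r = True; c = False

  (1) {r, b}: all 2 true ✓
  (2) {c, b}: 1/2 true — not all ✓
  (3) b=T, h=T — same ✓
  (4) {h, r, b, c}: 3/4 true — not all ✓
  (5) {c, r}: 1/2 true — not all ✓
  (6) c=F, h=T — not both ✓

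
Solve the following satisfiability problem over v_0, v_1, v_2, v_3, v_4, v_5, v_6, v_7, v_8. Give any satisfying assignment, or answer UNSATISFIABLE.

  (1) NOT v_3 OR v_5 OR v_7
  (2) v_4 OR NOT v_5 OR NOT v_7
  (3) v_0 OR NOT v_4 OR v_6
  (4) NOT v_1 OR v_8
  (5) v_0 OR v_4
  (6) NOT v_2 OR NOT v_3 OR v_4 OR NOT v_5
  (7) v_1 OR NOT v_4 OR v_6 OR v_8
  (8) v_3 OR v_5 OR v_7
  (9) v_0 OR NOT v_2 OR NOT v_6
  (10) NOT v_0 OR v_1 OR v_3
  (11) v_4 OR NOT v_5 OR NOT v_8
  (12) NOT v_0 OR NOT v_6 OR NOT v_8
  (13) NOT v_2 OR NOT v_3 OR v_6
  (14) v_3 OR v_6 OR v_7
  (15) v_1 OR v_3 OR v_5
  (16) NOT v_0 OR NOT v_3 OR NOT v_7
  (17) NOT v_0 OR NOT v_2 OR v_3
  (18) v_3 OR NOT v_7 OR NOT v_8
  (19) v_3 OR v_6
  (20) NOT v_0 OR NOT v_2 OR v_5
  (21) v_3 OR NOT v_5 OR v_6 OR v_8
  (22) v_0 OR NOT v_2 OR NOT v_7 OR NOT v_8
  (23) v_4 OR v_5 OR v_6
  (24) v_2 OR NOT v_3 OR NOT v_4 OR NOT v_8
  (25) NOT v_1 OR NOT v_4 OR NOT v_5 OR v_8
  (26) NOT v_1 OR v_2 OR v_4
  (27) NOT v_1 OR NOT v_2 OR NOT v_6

Set v_0 = False.
  then (v_0 OR v_4) forces v_4 = True.
  then (v_0 OR NOT v_4 OR v_6) forces v_6 = True.
  then (v_0 OR NOT v_2 OR NOT v_6) forces v_2 = False.
Set v_1 = True.
  then (NOT v_1 OR v_8) forces v_8 = True.
  then (v_2 OR NOT v_3 OR NOT v_4 OR NOT v_8) forces v_3 = False.
  then (v_3 OR NOT v_7 OR NOT v_8) forces v_7 = False.
  then (v_3 OR v_5 OR v_7) forces v_5 = True.
All clauses satisfied.

v_0 = False, v_1 = True, v_2 = False, v_3 = False, v_4 = True, v_5 = True, v_6 = True, v_7 = False, v_8 = True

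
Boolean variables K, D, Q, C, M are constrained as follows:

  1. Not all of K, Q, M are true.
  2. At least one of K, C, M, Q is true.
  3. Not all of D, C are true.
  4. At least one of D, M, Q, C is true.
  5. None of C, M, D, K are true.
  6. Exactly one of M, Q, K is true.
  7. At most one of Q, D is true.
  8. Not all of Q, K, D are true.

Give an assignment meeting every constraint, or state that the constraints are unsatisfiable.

K = False, D = False, Q = True, C = False, M = False

  (1) {K, Q, M}: 1/3 true — not all ✓
  (2) {K, C, M, Q}: 1 true — at least one ✓
  (3) {D, C}: 0/2 true — not all ✓
  (4) {D, M, Q, C}: 1 true — at least one ✓
  (5) {C, M, D, K}: 0 true — none ✓
  (6) {M, Q, K}: 1 true — exactly one ✓
  (7) {Q, D}: 1 true — at most one ✓
  (8) {Q, K, D}: 1/3 true — not all ✓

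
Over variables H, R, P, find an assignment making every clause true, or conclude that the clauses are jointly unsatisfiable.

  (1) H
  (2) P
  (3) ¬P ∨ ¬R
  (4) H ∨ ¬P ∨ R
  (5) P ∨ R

H=T, R=F, P=T

Unit clause (H) forces H = True.
Unit clause (P) forces P = True.
In (¬P ∨ ¬R) only ¬R is left, so R = False.
Check each clause:
  (H): H holds.
  (P): P holds.
  (¬P ∨ ¬R): ¬R holds.
  (H ∨ ¬P ∨ R): H holds.
  (P ∨ R): P holds.
All clauses satisfied.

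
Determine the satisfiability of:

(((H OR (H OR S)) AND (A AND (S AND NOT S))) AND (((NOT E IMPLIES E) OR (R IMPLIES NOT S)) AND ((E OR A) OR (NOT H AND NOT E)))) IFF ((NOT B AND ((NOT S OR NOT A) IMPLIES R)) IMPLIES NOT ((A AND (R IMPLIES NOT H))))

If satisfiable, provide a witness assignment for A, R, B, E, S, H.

A = True, R = True, B = False, E = True, S = True, H = False

  (((H OR (H OR S)) AND (A AND (S AND NOT S))) AND (((NOT E IMPLIES E) OR (R IMPLIES NOT S)) AND ((E OR A) OR (NOT H AND NOT E)))) IFF ((NOT B AND ((NOT S OR NOT A) IMPLIES R)) IMPLIES NOT ((A AND (R IMPLIES NOT H)))) = True
    ((H OR (H OR S)) AND (A AND (S AND NOT S))) AND (((NOT E IMPLIES E) OR (R IMPLIES NOT S)) AND ((E OR A) OR (NOT H AND NOT E))) = False
      (H OR (H OR S)) AND (A AND (S AND NOT S)) = False
        H OR (H OR S) = True
          H OR S = True
        A AND (S AND NOT S) = False
          S AND NOT S = False
            NOT S = False
      ((NOT E IMPLIES E) OR (R IMPLIES NOT S)) AND ((E OR A) OR (NOT H AND NOT E)) = True
        (NOT E IMPLIES E) OR (R IMPLIES NOT S) = True
          NOT E IMPLIES E = True
            NOT E = False
          R IMPLIES NOT S = False
            NOT S = False
        (E OR A) OR (NOT H AND NOT E) = True
          E OR A = True
          NOT H AND NOT E = False
            NOT H = True
            NOT E = False
    (NOT B AND ((NOT S OR NOT A) IMPLIES R)) IMPLIES NOT ((A AND (R IMPLIES NOT H))) = False
      NOT B AND ((NOT S OR NOT A) IMPLIES R) = True
        NOT B = True
        (NOT S OR NOT A) IMPLIES R = True
          NOT S OR NOT A = False
            NOT S = False
            NOT A = False
      NOT ((A AND (R IMPLIES NOT H))) = False
        A AND (R IMPLIES NOT H) = True
          R IMPLIES NOT H = True
            NOT H = True
The formula evaluates to True.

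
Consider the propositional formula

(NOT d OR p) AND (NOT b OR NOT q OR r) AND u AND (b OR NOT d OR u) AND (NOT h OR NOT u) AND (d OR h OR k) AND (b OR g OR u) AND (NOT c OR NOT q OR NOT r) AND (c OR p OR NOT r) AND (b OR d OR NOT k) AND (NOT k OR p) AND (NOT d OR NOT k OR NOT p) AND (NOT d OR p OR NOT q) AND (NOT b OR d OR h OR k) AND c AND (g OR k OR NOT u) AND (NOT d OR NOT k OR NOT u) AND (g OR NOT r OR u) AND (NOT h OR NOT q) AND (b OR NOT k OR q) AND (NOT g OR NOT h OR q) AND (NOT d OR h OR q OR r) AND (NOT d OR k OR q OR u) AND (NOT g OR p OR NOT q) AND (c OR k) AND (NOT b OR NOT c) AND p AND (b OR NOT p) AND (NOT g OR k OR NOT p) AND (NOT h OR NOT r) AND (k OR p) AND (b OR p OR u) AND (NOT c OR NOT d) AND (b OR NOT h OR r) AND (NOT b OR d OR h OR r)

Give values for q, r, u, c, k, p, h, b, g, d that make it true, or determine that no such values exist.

Case u = True:
  (NOT h OR NOT u) forces h = False.
  (c) forces c = True.
  (NOT b OR NOT c) forces b = False.
  (p) forces p = True.
  Clause (b OR NOT p) is falsified — contradiction.
Case u = False:
  Clause (u) is falsified — contradiction.
Both cases fail, so the formula is unsatisfiable.

The formula is unsatisfiable.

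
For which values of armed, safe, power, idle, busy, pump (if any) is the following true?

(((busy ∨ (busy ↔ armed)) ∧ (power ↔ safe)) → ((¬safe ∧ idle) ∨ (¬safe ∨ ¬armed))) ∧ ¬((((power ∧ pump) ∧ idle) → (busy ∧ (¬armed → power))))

armed = False; safe = True; power = True; idle = True; busy = False; pump = True

  ((busy ∨ (busy ↔ armed)) ∧ (power ↔ safe)) → ((¬safe ∧ idle) ∨ (¬safe ∨ ¬armed)) = True
    (busy ∨ (busy ↔ armed)) ∧ (power ↔ safe) = True
      busy ∨ (busy ↔ armed) = True
        busy ↔ armed = True
      power ↔ safe = True
    (¬safe ∧ idle) ∨ (¬safe ∨ ¬armed) = True
      ¬safe ∧ idle = False
        ¬safe = False
      ¬safe ∨ ¬armed = True
        ¬safe = False
        ¬armed = True
  ¬((((power ∧ pump) ∧ idle) → (busy ∧ (¬armed → power)))) = True
    ((power ∧ pump) ∧ idle) → (busy ∧ (¬armed → power)) = False
      (power ∧ pump) ∧ idle = True
        power ∧ pump = True
      busy ∧ (¬armed → power) = False
        ¬armed → power = True
          ¬armed = True
Both conjuncts True, so the formula holds.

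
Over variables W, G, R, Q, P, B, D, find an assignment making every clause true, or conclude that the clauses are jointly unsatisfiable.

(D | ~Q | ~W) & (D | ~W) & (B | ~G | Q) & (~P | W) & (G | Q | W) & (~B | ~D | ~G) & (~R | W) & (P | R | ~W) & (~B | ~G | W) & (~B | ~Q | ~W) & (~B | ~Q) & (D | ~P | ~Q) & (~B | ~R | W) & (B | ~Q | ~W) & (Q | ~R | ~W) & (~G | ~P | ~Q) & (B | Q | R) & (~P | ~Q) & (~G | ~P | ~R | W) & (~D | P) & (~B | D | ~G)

W: True, G: False, R: False, Q: False, P: True, B: True, D: True

Set W = True.
  then (D | ~W) forces D = True.
  then (~D | P) forces P = True.
  then (~P | ~Q) forces Q = False.
  then (Q | ~R | ~W) forces R = False.
  then (B | Q | R) forces B = True.
  then (~B | ~D | ~G) forces G = False.
All clauses satisfied.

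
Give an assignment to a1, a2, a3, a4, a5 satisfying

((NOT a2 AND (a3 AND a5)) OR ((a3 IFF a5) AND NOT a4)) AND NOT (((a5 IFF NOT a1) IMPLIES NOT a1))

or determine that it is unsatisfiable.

a1 = True, a2 = True, a3 = False, a4 = False, a5 = False

  (NOT a2 AND (a3 AND a5)) OR ((a3 IFF a5) AND NOT a4) = True
    NOT a2 AND (a3 AND a5) = False
      NOT a2 = False
      a3 AND a5 = False
    (a3 IFF a5) AND NOT a4 = True
      a3 IFF a5 = True
      NOT a4 = True
  NOT (((a5 IFF NOT a1) IMPLIES NOT a1)) = True
    (a5 IFF NOT a1) IMPLIES NOT a1 = False
      a5 IFF NOT a1 = True
        NOT a1 = False
      NOT a1 = False
Both conjuncts True, so the formula holds.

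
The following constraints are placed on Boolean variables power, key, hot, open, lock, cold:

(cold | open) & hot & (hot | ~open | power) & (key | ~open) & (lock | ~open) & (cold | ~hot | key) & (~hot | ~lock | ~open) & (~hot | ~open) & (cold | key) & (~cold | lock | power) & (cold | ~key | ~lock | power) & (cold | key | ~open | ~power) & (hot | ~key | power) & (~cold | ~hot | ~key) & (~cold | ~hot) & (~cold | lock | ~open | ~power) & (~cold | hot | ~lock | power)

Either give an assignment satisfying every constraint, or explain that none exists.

Case hot = True:
  (~hot | ~open) forces open = False.
  (cold | open) forces cold = True.
  Clause (~cold | ~hot) is falsified — contradiction.
Case hot = False:
  Clause (hot) is falsified — contradiction.
Both cases fail, so the formula is unsatisfiable.

Unsatisfiable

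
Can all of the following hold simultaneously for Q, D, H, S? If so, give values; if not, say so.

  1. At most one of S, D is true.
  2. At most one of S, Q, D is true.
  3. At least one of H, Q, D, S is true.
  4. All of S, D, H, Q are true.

No satisfying assignment exists.

Case Q = True:
  (2) with Q=T forces S = False.
  Constraint (4) is violated (S=F) — contradiction.
Case Q = False:
  Constraint (4) is violated (Q=F) — contradiction.
Both cases fail — unsatisfiable.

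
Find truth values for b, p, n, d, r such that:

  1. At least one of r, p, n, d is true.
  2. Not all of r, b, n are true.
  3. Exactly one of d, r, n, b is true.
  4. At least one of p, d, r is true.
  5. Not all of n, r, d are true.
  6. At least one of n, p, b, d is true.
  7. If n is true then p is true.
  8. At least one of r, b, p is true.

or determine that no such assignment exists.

b = False, p = True, n = False, d = False, r = True

  (1) {r, p, n, d}: 2 true — at least one ✓
  (2) {r, b, n}: 1/3 true — not all ✓
  (3) {d, r, n, b}: 1 true — exactly one ✓
  (4) {p, d, r}: 2 true — at least one ✓
  (5) {n, r, d}: 1/3 true — not all ✓
  (6) {n, p, b, d}: 1 true — at least one ✓
  (7) n=F ⇒ p: vacuous ✓
  (8) {r, b, p}: 2 true — at least one ✓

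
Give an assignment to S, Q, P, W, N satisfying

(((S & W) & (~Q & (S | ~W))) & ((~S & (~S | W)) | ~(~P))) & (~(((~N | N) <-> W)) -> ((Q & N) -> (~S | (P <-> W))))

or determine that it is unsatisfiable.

S = True, Q = False, P = True, W = True, N = False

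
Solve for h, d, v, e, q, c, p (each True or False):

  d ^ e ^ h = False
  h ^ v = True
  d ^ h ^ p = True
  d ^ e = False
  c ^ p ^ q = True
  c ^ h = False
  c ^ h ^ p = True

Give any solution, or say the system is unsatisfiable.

h = False, d = False, v = True, e = False, q = False, c = False, p = True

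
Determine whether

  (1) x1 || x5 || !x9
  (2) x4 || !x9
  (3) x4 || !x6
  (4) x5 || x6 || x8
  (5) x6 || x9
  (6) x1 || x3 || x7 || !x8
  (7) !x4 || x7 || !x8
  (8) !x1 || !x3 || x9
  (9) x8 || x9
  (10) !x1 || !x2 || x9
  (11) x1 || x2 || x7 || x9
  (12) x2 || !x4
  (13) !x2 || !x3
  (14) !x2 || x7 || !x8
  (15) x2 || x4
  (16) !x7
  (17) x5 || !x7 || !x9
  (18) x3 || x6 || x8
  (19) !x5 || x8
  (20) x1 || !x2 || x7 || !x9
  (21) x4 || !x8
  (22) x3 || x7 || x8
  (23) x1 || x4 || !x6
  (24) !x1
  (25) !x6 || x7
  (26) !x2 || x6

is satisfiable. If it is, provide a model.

No satisfying assignment exists.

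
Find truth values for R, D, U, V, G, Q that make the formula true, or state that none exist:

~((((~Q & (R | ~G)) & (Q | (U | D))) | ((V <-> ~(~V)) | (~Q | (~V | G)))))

Case V = True: the formula becomes ~((((~Q & (R | ~G)) & (Q | (U | D))) | True)) = False.
Case V = False: the formula becomes ~((((~Q & (R | ~G)) & (Q | (U | D))) | True)) = False.
Both cases fail — unsatisfiable.

Unsatisfiable — no assignment works.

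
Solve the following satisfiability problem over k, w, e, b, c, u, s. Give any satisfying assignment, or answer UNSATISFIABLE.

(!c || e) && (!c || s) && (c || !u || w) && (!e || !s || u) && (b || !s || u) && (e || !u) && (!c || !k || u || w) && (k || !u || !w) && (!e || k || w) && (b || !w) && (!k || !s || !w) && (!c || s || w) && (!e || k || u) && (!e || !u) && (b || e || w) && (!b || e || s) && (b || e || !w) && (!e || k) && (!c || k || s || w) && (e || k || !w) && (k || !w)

k = False, w = False, e = False, b = True, c = False, u = False, s = True

Set k = False.
  then (!e || k) forces e = False.
  then (e || k || !w) forces w = False.
  then (!c || e) forces c = False.
  then (c || !u || w) forces u = False.
  then (b || e || w) forces b = True.
  then (!b || e || s) forces s = True.
All clauses satisfied.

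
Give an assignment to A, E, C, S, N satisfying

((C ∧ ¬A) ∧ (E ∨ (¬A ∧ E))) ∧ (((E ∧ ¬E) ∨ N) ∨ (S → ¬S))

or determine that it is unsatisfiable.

A = False, E = True, C = True, S = True, N = True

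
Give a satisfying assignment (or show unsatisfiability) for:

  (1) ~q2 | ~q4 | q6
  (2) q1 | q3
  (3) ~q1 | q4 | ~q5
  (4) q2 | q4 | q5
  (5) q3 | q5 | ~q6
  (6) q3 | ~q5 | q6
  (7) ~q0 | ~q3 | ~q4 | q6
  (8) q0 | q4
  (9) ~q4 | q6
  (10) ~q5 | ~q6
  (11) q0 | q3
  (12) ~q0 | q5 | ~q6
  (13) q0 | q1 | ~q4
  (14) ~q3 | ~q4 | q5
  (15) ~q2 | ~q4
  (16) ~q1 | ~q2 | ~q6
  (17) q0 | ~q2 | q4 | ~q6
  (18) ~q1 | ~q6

Set q0 = True.
Set q1 = False.
  then (q1 | q3) forces q3 = True.
Set q2 = True.
  then (~q2 | ~q4) forces q4 = False.
Set q5 = True.
  then (~q5 | ~q6) forces q6 = False.
All clauses satisfied.

q0 = True, q1 = False, q2 = True, q3 = True, q4 = False, q5 = True, q6 = False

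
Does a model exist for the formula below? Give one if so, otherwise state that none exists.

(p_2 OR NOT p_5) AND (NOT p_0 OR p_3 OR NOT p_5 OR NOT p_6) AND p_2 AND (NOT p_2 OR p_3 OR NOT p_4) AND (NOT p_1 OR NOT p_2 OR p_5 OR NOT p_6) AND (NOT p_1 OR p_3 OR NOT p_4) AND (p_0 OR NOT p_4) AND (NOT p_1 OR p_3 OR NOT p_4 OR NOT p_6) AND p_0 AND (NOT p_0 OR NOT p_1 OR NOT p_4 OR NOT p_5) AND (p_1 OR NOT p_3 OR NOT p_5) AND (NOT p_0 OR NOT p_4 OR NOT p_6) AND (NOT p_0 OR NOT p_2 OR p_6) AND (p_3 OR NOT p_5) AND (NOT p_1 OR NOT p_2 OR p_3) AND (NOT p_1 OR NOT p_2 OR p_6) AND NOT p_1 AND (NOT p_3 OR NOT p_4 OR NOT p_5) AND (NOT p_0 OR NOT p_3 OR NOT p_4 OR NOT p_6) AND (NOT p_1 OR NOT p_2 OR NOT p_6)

Unit clause (p_2) forces p_2 = True.
Unit clause (p_0) forces p_0 = True.
In (NOT p_0 OR NOT p_2 OR p_6) only p_6 is left, so p_6 = True.
Unit clause (NOT p_1) forces p_1 = False.
In (NOT p_0 OR NOT p_4 OR NOT p_6) only NOT p_4 is left, so p_4 = False.
Set p_3 = True.
  then (p_1 OR NOT p_3 OR NOT p_5) forces p_5 = False.
All clauses satisfied.

p_0 = True, p_1 = False, p_2 = True, p_3 = True, p_4 = False, p_5 = False, p_6 = True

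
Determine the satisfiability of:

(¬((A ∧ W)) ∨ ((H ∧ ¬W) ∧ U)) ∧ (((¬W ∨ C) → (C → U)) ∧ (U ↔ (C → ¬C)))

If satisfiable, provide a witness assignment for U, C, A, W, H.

U = True, C = False, A = False, W = False, H = True

  ¬((A ∧ W)) ∨ ((H ∧ ¬W) ∧ U) = True
    ¬((A ∧ W)) = True
      A ∧ W = False
    (H ∧ ¬W) ∧ U = True
      H ∧ ¬W = True
        ¬W = True
  ((¬W ∨ C) → (C → U)) ∧ (U ↔ (C → ¬C)) = True
    (¬W ∨ C) → (C → U) = True
      ¬W ∨ C = True
        ¬W = True
      C → U = True
    U ↔ (C → ¬C) = True
      C → ¬C = True
        ¬C = True
Both conjuncts True, so the formula holds.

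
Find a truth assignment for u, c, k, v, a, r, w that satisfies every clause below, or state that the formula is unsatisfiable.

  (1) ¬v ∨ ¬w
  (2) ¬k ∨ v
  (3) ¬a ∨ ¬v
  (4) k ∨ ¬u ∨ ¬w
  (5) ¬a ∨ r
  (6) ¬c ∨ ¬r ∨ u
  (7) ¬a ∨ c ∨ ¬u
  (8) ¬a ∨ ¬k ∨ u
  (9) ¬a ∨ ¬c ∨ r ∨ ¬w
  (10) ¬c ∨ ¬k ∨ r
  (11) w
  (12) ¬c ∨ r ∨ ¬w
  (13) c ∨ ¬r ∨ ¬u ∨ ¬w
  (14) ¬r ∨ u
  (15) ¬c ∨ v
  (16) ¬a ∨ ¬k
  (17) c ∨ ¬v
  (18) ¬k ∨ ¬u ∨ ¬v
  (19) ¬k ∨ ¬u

Unit clause (w) forces w = True.
In (¬v ∨ ¬w) only ¬v is left, so v = False.
In (¬k ∨ v) only ¬k is left, so k = False.
In (k ∨ ¬u ∨ ¬w) only ¬u is left, so u = False.
In (¬r ∨ u) only ¬r is left, so r = False.
In (¬c ∨ v) only ¬c is left, so c = False.
In (¬a ∨ r) only ¬a is left, so a = False.
All clauses satisfied.

u=F, c=F, k=F, v=F, a=F, r=F, w=T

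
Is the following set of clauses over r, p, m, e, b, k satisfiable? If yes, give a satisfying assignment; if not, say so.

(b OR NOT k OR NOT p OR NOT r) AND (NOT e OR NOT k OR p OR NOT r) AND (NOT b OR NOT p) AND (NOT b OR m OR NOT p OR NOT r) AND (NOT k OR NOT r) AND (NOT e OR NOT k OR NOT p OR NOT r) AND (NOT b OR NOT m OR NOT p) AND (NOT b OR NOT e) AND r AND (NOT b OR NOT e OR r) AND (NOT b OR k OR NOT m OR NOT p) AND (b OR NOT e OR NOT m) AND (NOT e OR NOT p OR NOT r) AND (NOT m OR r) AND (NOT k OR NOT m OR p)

r: True, p: False, m: False, e: True, b: False, k: False

Unit clause (r) forces r = True.
In (NOT k OR NOT r) only NOT k is left, so k = False.
Set p = False.
Set m = False.
Set e = True.
  then (NOT b OR NOT e) forces b = False.
All clauses satisfied.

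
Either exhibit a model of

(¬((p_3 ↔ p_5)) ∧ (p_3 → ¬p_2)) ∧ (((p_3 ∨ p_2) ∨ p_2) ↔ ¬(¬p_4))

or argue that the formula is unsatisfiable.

p_2: True, p_3: False, p_4: True, p_5: True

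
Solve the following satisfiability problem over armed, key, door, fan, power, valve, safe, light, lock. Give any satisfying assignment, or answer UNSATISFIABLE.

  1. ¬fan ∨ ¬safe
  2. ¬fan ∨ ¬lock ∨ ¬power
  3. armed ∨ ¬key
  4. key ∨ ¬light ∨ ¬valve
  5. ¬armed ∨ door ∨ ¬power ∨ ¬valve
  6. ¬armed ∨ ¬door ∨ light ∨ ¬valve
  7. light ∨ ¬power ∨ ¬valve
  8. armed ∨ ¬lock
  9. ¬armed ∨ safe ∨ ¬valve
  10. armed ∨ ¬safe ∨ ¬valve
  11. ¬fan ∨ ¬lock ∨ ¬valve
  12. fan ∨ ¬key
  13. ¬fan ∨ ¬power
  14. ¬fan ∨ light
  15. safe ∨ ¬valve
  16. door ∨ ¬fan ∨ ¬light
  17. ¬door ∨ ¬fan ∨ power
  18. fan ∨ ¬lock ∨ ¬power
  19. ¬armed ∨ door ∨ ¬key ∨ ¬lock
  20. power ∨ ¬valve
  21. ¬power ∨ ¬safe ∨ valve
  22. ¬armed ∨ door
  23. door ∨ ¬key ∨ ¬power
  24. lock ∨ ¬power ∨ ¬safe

Set armed = True.
  then (¬armed ∨ door) forces door = True.
Set key = False.
Try fan = True:
  (¬fan ∨ ¬safe) forces safe = False.
  (¬armed ∨ safe ∨ ¬valve) forces valve = False.
  (¬fan ∨ ¬power) forces power = False.
  clause (¬door ∨ ¬fan ∨ power) is falsified — backtrack.
So fan = False.
Set power = False.
  then (power ∨ ¬valve) forces valve = False.
Set safe = False.
Set light = False.
Set lock = False.
All clauses satisfied.

armed = True; key = False; door = True; fan = False; power = False; valve = False; safe = False; light = False; lock = False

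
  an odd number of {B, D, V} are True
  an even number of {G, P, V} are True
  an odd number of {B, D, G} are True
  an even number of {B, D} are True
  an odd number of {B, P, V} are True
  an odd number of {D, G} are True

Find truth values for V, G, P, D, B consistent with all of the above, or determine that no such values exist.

V = True, G = True, P = False, D = False, B = False

{B, D, V}: 1 true → odd ✓
{G, P, V}: 2 true → even ✓
{B, D, G}: 1 true → odd ✓
{B, D}: 0 true → even ✓
{B, P, V}: 1 true → odd ✓
{D, G}: 1 true → odd ✓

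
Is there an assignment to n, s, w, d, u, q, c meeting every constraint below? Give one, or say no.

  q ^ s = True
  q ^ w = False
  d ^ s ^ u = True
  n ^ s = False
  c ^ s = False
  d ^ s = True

n: True, s: True, w: False, d: False, u: False, q: False, c: True

q ^ s = F ^ T = True ✓
q ^ w = F ^ F = False ✓
d ^ s ^ u = F ^ T ^ F = True ✓
n ^ s = T ^ T = False ✓
c ^ s = T ^ T = False ✓
d ^ s = F ^ T = True ✓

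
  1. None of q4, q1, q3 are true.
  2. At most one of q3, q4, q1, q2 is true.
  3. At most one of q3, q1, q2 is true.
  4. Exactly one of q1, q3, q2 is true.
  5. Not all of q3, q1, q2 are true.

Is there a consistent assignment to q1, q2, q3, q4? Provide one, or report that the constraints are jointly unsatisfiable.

q1 = False, q2 = True, q3 = False, q4 = False

  (1) {q4, q1, q3}: 0 true — none ✓
  (2) {q3, q4, q1, q2}: 1 true — at most one ✓
  (3) {q3, q1, q2}: 1 true — at most one ✓
  (4) {q1, q3, q2}: 1 true — exactly one ✓
  (5) {q3, q1, q2}: 1/3 true — not all ✓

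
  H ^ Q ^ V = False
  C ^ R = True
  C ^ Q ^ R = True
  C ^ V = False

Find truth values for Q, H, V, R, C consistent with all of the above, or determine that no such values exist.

Q=F; H=T; V=T; R=F; C=T

H ^ Q ^ V = T ^ F ^ T = False ✓
C ^ R = T ^ F = True ✓
C ^ Q ^ R = T ^ F ^ F = True ✓
C ^ V = T ^ T = False ✓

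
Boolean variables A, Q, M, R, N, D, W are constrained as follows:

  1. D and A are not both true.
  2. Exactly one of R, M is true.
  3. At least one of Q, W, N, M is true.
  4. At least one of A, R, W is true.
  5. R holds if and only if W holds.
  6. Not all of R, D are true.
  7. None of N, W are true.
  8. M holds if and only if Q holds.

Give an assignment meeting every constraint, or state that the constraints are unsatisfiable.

A: True, Q: True, M: True, R: False, N: False, D: False, W: False

  (1) D=F, A=T — not both ✓
  (2) {R, M}: 1 true — exactly one ✓
  (3) {Q, W, N, M}: 2 true — at least one ✓
  (4) {A, R, W}: 1 true — at least one ✓
  (5) R=F, W=F — same ✓
  (6) {R, D}: 0/2 true — not all ✓
  (7) {N, W}: 0 true — none ✓
  (8) M=T, Q=T — same ✓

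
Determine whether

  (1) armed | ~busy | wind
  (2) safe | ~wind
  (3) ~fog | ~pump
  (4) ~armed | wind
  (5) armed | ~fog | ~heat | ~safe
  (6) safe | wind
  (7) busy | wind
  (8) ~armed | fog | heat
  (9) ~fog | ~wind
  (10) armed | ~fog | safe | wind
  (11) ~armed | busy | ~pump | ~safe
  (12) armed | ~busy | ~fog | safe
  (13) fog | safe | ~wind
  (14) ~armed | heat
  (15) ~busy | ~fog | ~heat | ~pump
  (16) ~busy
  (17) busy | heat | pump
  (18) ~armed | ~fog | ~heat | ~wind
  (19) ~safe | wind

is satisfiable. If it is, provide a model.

wind: True, safe: True, armed: False, fog: False, pump: False, heat: True, busy: False

Unit clause (~busy) forces busy = False.
In (busy | wind) only wind is left, so wind = True.
In (~fog | ~wind) only ~fog is left, so fog = False.
In (fog | safe | ~wind) only safe is left, so safe = True.
Set armed = False.
Set pump = False.
  then (busy | heat | pump) forces heat = True.
All clauses satisfied.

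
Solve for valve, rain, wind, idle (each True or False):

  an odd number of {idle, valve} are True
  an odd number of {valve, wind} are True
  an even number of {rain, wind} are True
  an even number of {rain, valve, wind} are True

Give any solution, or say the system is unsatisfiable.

valve=F; rain=T; wind=T; idle=T

{idle, valve}: 1 true → odd ✓
{valve, wind}: 1 true → odd ✓
{rain, wind}: 2 true → even ✓
{rain, valve, wind}: 2 true → even ✓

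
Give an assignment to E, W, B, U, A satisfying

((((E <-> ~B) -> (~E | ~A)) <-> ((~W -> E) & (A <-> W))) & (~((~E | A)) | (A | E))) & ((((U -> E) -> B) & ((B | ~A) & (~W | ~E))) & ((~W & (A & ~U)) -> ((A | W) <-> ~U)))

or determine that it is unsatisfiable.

E: False, W: True, B: True, U: True, A: True

  (((E <-> ~B) -> (~E | ~A)) <-> ((~W -> E) & (A <-> W))) & (~((~E | A)) | (A | E)) = True
    ((E <-> ~B) -> (~E | ~A)) <-> ((~W -> E) & (A <-> W)) = True
      (E <-> ~B) -> (~E | ~A) = True
        E <-> ~B = True
          ~B = False
        ~E | ~A = True
          ~E = True
          ~A = False
      (~W -> E) & (A <-> W) = True
        ~W -> E = True
          ~W = False
        A <-> W = True
    ~((~E | A)) | (A | E) = True
      ~((~E | A)) = False
        ~E | A = True
          ~E = True
      A | E = True
  (((U -> E) -> B) & ((B | ~A) & (~W | ~E))) & ((~W & (A & ~U)) -> ((A | W) <-> ~U)) = True
    ((U -> E) -> B) & ((B | ~A) & (~W | ~E)) = True
      (U -> E) -> B = True
        U -> E = False
      (B | ~A) & (~W | ~E) = True
        B | ~A = True
          ~A = False
        ~W | ~E = True
          ~W = False
          ~E = True
    (~W & (A & ~U)) -> ((A | W) <-> ~U) = True
      ~W & (A & ~U) = False
        ~W = False
        A & ~U = False
          ~U = False
      (A | W) <-> ~U = False
        A | W = True
        ~U = False
Both conjuncts True, so the formula holds.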